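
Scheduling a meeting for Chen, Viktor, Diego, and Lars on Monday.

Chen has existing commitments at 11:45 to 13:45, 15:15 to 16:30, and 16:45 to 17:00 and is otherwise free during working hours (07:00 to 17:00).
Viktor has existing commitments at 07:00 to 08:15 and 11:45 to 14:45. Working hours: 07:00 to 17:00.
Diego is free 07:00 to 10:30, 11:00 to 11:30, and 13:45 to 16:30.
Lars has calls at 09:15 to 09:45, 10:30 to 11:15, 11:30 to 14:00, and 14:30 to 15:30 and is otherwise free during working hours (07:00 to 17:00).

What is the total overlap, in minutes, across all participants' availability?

120 minutes

Chen free within 07:00–17:00: 07:00–11:45, 13:45–15:15, 16:30–16:45.
Viktor free within 07:00–17:00: 08:15–11:45, 14:45–17:00.
Lars free within 07:00–17:00: 07:00–09:15, 09:45–10:30, 11:15–11:30, 14:00–14:30, 15:30–17:00.
Chen ∩ Viktor: 08:15–11:45, 14:45–15:15, 16:30–16:45.
Chen ∩ Viktor ∩ Diego: 08:15–10:30, 11:00–11:30, 14:45–15:15.
Chen ∩ Viktor ∩ Diego ∩ Lars: 08:15–09:15, 09:45–10:30, 11:15–11:30.
Total common minutes: 60 + 45 + 15 = 120.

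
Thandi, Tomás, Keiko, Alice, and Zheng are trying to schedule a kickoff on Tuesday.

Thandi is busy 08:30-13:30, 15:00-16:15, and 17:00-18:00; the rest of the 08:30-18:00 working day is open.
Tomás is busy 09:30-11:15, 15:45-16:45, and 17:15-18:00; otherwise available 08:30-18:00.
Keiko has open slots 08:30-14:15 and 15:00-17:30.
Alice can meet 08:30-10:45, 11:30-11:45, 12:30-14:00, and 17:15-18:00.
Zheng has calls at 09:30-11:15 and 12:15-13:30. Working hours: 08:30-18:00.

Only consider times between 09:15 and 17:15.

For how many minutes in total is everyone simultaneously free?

Thandi free within 08:30–18:00: 13:30–15:00, 16:15–17:00.
Tomás free within 08:30–18:00: 08:30–09:30, 11:15–15:45, 16:45–17:15.
Zheng free within 08:30–18:00: 08:30–09:30, 11:15–12:15, 13:30–18:00.
Thandi ∩ Tomás: 13:30–15:00, 16:45–17:00.
Thandi ∩ Tomás ∩ Keiko: 13:30–14:15, 16:45–17:00.
Thandi ∩ Tomás ∩ Keiko ∩ Alice: 13:30–14:00.
Thandi ∩ Tomás ∩ Keiko ∩ Alice ∩ Zheng: 13:30–14:00.
Restricted to 09:15–17:15: 13:30–14:00.
Total common minutes: 30.

30 minutes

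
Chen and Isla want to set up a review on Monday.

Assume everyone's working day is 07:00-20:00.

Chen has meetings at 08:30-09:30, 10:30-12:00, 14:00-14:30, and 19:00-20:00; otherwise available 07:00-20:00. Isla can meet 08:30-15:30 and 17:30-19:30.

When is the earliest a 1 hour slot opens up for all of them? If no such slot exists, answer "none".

Chen free within 07:00–20:00: 07:00–08:30, 09:30–10:30, 12:00–14:00, 14:30–19:00.
Chen ∩ Isla: 09:30–10:30, 12:00–14:00, 14:30–15:30, 17:30–19:00.
Windows ≥ 60 min: 09:30–10:30, 12:00–14:00, 14:30–15:30, 17:30–19:00.
Earliest such window starts at 09:30.

09:30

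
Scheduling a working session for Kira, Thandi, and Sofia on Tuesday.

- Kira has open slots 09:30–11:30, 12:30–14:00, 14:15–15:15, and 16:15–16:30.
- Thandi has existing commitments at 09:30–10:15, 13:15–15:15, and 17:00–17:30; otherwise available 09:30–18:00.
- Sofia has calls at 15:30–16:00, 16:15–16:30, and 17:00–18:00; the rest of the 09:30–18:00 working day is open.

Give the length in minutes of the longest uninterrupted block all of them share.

75 minutes

Thandi free within 09:30–18:00: 10:15–13:15, 15:15–17:00, 17:30–18:00.
Sofia free within 09:30–18:00: 09:30–15:30, 16:00–16:15, 16:30–17:00.
Kira ∩ Thandi: 10:15–11:30, 12:30–13:15, 16:15–16:30.
Kira ∩ Thandi ∩ Sofia: 10:15–11:30, 12:30–13:15.
Common window lengths: 75, 45 min; longest is 75.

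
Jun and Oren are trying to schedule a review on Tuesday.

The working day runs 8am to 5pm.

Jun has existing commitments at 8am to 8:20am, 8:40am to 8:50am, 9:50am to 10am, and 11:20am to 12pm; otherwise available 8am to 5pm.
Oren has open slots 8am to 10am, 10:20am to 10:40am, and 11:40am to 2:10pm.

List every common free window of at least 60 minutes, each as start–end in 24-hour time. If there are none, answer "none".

08:50–09:50, 12:00–14:10

Jun free within 08:00–17:00: 08:20–08:40, 08:50–09:50, 10:00–11:20, 12:00–17:00.
Jun ∩ Oren: 08:20–08:40, 08:50–09:50, 10:20–10:40, 12:00–14:10.
Windows ≥ 60 min: 08:50–09:50, 12:00–14:10.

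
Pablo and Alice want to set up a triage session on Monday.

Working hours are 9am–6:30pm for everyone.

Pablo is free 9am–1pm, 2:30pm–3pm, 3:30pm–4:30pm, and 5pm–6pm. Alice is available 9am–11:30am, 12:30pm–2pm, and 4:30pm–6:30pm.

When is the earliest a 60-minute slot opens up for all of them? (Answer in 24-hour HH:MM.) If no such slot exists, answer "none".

Pablo ∩ Alice: 09:00–11:30, 12:30–13:00, 17:00–18:00.
Windows ≥ 60 min: 09:00–11:30, 17:00–18:00.
Earliest such window starts at 09:00.

09:00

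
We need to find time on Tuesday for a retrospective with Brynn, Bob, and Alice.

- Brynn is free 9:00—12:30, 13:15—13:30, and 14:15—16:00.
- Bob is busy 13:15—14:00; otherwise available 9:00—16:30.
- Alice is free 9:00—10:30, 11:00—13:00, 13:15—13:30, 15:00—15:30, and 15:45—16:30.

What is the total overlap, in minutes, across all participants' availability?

Bob free within 09:00–16:30: 09:00–13:15, 14:00–16:30.
Brynn ∩ Bob: 09:00–12:30, 14:15–16:00.
Brynn ∩ Bob ∩ Alice: 09:00–10:30, 11:00–12:30, 15:00–15:30, 15:45–16:00.
Total common minutes: 90 + 90 + 30 + 15 = 225.

225 minutes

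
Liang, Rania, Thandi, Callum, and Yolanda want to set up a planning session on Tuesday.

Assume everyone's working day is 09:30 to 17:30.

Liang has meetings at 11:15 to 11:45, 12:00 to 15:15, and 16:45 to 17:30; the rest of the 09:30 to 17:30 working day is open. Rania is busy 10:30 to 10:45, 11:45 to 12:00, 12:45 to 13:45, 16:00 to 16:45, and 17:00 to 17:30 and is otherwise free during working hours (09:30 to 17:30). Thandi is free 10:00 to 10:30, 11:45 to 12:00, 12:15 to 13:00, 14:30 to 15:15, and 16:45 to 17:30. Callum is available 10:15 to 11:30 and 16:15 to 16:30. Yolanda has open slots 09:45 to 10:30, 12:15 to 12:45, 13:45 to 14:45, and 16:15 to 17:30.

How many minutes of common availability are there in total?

Liang free within 09:30–17:30: 09:30–11:15, 11:45–12:00, 15:15–16:45.
Rania free within 09:30–17:30: 09:30–10:30, 10:45–11:45, 12:00–12:45, 13:45–16:00, 16:45–17:00.
Liang ∩ Rania: 09:30–10:30, 10:45–11:15, 15:15–16:00.
Liang ∩ Rania ∩ Thandi: 10:00–10:30.
Liang ∩ Rania ∩ Thandi ∩ Callum: 10:15–10:30.
Liang ∩ Rania ∩ Thandi ∩ Callum ∩ Yolanda: 10:15–10:30.
Total common minutes: 15.

15 minutes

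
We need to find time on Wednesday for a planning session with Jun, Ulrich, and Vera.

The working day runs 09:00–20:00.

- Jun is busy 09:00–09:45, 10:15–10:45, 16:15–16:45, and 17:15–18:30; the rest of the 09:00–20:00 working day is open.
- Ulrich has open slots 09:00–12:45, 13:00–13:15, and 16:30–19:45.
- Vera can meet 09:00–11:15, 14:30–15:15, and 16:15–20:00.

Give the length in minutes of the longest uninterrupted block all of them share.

75 minutes

Jun free within 09:00–20:00: 09:45–10:15, 10:45–16:15, 16:45–17:15, 18:30–20:00.
Jun ∩ Ulrich: 09:45–10:15, 10:45–12:45, 13:00–13:15, 16:45–17:15, 18:30–19:45.
Jun ∩ Ulrich ∩ Vera: 09:45–10:15, 10:45–11:15, 16:45–17:15, 18:30–19:45.
Common window lengths: 30, 30, 30, 75 min; longest is 75.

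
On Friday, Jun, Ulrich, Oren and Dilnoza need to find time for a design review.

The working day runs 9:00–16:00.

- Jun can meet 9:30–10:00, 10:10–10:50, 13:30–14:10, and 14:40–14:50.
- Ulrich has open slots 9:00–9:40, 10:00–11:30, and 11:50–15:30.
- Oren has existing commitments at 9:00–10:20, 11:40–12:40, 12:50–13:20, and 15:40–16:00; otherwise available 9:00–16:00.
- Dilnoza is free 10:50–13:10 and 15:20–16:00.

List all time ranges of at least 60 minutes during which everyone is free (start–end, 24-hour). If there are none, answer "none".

none

Oren free within 09:00–16:00: 10:20–11:40, 12:40–12:50, 13:20–15:40.
Jun ∩ Ulrich: 09:30–09:40, 10:10–10:50, 13:30–14:10, 14:40–14:50.
Jun ∩ Ulrich ∩ Oren: 10:20–10:50, 13:30–14:10, 14:40–14:50.
Jun ∩ Ulrich ∩ Oren ∩ Dilnoza: (none).
Windows ≥ 60 min: (none).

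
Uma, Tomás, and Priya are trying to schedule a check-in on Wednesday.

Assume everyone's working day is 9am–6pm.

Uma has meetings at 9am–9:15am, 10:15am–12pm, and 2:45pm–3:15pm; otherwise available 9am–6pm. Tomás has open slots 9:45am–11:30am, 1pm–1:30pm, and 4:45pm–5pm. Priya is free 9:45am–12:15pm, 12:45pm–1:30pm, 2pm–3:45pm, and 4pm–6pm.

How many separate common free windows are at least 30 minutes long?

2

Uma free within 09:00–18:00: 09:15–10:15, 12:00–14:45, 15:15–18:00.
Uma ∩ Tomás: 09:45–10:15, 13:00–13:30, 16:45–17:00.
Uma ∩ Tomás ∩ Priya: 09:45–10:15, 13:00–13:30, 16:45–17:00.
Windows ≥ 30 min: 09:45–10:15, 13:00–13:30.
That's 2 windows.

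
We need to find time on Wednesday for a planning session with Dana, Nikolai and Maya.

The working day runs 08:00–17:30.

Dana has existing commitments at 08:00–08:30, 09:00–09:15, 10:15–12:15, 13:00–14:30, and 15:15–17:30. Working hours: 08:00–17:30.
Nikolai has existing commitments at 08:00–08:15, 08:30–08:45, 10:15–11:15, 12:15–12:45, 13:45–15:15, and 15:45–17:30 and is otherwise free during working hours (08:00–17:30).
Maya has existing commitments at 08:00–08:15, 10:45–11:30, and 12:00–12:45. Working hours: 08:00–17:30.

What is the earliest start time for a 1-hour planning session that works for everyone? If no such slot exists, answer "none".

09:15

Dana free within 08:00–17:30: 08:30–09:00, 09:15–10:15, 12:15–13:00, 14:30–15:15.
Nikolai free within 08:00–17:30: 08:15–08:30, 08:45–10:15, 11:15–12:15, 12:45–13:45, 15:15–15:45.
Maya free within 08:00–17:30: 08:15–10:45, 11:30–12:00, 12:45–17:30.
Dana ∩ Nikolai: 08:45–09:00, 09:15–10:15, 12:45–13:00.
Dana ∩ Nikolai ∩ Maya: 08:45–09:00, 09:15–10:15, 12:45–13:00.
Windows ≥ 60 min: 09:15–10:15.
Earliest such window starts at 09:15.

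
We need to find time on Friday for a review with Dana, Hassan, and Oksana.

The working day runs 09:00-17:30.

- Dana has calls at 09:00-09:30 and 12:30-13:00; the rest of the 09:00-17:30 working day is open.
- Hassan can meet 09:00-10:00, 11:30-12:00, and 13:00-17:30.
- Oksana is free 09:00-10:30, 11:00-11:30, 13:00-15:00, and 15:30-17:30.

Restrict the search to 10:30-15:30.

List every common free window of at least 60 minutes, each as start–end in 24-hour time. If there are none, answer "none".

13:00–15:00

Dana free within 09:00–17:30: 09:30–12:30, 13:00–17:30.
Dana ∩ Hassan: 09:30–10:00, 11:30–12:00, 13:00–17:30.
Dana ∩ Hassan ∩ Oksana: 09:30–10:00, 13:00–15:00, 15:30–17:30.
Restricted to 10:30–15:30: 13:00–15:00.
Windows ≥ 60 min: 13:00–15:00.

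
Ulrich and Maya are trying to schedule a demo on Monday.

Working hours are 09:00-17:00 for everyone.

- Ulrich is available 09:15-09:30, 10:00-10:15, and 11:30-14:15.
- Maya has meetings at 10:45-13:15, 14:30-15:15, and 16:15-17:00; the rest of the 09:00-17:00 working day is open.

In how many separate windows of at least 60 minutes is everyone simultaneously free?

1

Maya free within 09:00–17:00: 09:00–10:45, 13:15–14:30, 15:15–16:15.
Ulrich ∩ Maya: 09:15–09:30, 10:00–10:15, 13:15–14:15.
Windows ≥ 60 min: 13:15–14:15.
That's 1 window.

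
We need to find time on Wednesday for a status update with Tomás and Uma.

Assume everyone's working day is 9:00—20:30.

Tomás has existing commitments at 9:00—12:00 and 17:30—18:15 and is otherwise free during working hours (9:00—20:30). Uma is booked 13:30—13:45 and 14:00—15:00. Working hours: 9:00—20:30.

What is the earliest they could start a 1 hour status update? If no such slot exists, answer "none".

Tomás free within 09:00–20:30: 12:00–17:30, 18:15–20:30.
Uma free within 09:00–20:30: 09:00–13:30, 13:45–14:00, 15:00–20:30.
Tomás ∩ Uma: 12:00–13:30, 13:45–14:00, 15:00–17:30, 18:15–20:30.
Windows ≥ 60 min: 12:00–13:30, 15:00–17:30, 18:15–20:30.
Earliest such window starts at 12:00.

12:00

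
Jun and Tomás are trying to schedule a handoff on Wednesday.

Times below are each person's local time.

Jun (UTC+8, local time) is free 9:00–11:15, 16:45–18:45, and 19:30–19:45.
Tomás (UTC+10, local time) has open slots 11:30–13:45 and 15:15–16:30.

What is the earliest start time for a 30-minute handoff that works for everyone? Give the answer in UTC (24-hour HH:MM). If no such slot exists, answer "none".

01:30

Jun → UTC: 01:00–03:15, 08:45–10:45, 11:30–11:45.
Tomás → UTC: 01:30–03:45, 05:15–06:30.
Jun ∩ Tomás: 01:30–03:15.
Windows ≥ 30 min: 01:30–03:15.
Earliest such window starts at 01:30.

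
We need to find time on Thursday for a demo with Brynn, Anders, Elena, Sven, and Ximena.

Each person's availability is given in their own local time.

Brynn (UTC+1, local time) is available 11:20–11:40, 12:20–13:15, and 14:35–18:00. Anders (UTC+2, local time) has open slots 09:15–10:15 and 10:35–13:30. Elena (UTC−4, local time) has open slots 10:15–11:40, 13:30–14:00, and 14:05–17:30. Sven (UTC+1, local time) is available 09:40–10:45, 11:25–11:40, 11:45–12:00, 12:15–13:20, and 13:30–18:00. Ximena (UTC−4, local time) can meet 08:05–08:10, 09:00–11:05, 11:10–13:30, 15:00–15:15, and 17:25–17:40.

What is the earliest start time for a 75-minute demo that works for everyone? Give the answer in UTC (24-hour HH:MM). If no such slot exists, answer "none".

Brynn → UTC: 10:20–10:40, 11:20–12:15, 13:35–17:00.
Anders → UTC: 07:15–08:15, 08:35–11:30.
Elena → UTC: 14:15–15:40, 17:30–18:00, 18:05–21:30.
Sven → UTC: 08:40–09:45, 10:25–10:40, 10:45–11:00, 11:15–12:20, 12:30–17:00.
Ximena → UTC: 12:05–12:10, 13:00–15:05, 15:10–17:30, 19:00–19:15, 21:25–21:40.
Brynn ∩ Anders: 10:20–10:40, 11:20–11:30.
Brynn ∩ Anders ∩ Elena: (none).
Brynn ∩ Anders ∩ Elena ∩ Sven: (none).
Brynn ∩ Anders ∩ Elena ∩ Sven ∩ Ximena: (none).
Windows ≥ 75 min: (none).

none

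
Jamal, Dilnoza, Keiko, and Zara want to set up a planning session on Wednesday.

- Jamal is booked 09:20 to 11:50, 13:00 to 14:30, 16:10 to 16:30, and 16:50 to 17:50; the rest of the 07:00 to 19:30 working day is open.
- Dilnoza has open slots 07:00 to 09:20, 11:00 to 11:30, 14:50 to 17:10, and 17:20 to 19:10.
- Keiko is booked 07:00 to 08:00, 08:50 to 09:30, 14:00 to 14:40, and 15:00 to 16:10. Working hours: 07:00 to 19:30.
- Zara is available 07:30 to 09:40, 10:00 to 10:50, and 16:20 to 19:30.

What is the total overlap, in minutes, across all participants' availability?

Jamal free within 07:00–19:30: 07:00–09:20, 11:50–13:00, 14:30–16:10, 16:30–16:50, 17:50–19:30.
Keiko free within 07:00–19:30: 08:00–08:50, 09:30–14:00, 14:40–15:00, 16:10–19:30.
Jamal ∩ Dilnoza: 07:00–09:20, 14:50–16:10, 16:30–16:50, 17:50–19:10.
Jamal ∩ Dilnoza ∩ Keiko: 08:00–08:50, 14:50–15:00, 16:30–16:50, 17:50–19:10.
Jamal ∩ Dilnoza ∩ Keiko ∩ Zara: 08:00–08:50, 16:30–16:50, 17:50–19:10.
Total common minutes: 50 + 20 + 80 = 150.

150 minutes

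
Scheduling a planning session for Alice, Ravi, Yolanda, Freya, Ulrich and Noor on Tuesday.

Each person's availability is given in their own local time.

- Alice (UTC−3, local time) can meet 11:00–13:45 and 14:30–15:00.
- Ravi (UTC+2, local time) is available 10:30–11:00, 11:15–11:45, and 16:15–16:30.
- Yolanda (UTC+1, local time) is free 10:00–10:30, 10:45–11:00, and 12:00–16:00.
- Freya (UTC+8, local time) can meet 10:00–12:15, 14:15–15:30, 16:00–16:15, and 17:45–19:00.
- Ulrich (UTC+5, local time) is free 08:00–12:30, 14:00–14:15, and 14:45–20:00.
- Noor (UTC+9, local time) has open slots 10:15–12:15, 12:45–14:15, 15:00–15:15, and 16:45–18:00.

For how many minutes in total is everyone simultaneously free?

Alice → UTC: 14:00–16:45, 17:30–18:00.
Ravi → UTC: 08:30–09:00, 09:15–09:45, 14:15–14:30.
Yolanda → UTC: 09:00–09:30, 09:45–10:00, 11:00–15:00.
Freya → UTC: 02:00–04:15, 06:15–07:30, 08:00–08:15, 09:45–11:00.
Ulrich → UTC: 03:00–07:30, 09:00–09:15, 09:45–15:00.
Noor → UTC: 01:15–03:15, 03:45–05:15, 06:00–06:15, 07:45–09:00.
Alice ∩ Ravi: 14:15–14:30.
Alice ∩ Ravi ∩ Yolanda: 14:15–14:30.
Alice ∩ Ravi ∩ Yolanda ∩ Freya: (none).
Alice ∩ Ravi ∩ Yolanda ∩ Freya ∩ Ulrich: (none).
Alice ∩ Ravi ∩ Yolanda ∩ Freya ∩ Ulrich ∩ Noor: (none).
Total common minutes: 0.

0 minutes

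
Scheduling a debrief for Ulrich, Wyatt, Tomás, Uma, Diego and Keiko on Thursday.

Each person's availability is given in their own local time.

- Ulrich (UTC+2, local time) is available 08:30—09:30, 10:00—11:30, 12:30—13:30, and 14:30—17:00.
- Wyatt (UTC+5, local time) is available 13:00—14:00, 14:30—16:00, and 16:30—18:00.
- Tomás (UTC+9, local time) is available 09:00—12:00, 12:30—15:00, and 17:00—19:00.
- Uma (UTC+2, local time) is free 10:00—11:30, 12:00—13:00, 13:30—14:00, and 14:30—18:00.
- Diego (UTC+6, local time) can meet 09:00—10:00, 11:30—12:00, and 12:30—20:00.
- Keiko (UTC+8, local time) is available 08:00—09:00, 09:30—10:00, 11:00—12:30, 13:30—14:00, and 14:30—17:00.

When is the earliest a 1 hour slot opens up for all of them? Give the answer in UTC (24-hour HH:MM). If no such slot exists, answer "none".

Ulrich → UTC: 06:30–07:30, 08:00–09:30, 10:30–11:30, 12:30–15:00.
Wyatt → UTC: 08:00–09:00, 09:30–11:00, 11:30–13:00.
Tomás → UTC: 00:00–03:00, 03:30–06:00, 08:00–10:00.
Uma → UTC: 08:00–09:30, 10:00–11:00, 11:30–12:00, 12:30–16:00.
Diego → UTC: 03:00–04:00, 05:30–06:00, 06:30–14:00.
Keiko → UTC: 00:00–01:00, 01:30–02:00, 03:00–04:30, 05:30–06:00, 06:30–09:00.
Ulrich ∩ Wyatt: 08:00–09:00, 10:30–11:00, 12:30–13:00.
Ulrich ∩ Wyatt ∩ Tomás: 08:00–09:00.
Ulrich ∩ Wyatt ∩ Tomás ∩ Uma: 08:00–09:00.
Ulrich ∩ Wyatt ∩ Tomás ∩ Uma ∩ Diego: 08:00–09:00.
Ulrich ∩ Wyatt ∩ Tomás ∩ Uma ∩ Diego ∩ Keiko: 08:00–09:00.
Windows ≥ 60 min: 08:00–09:00.
Earliest such window starts at 08:00.

08:00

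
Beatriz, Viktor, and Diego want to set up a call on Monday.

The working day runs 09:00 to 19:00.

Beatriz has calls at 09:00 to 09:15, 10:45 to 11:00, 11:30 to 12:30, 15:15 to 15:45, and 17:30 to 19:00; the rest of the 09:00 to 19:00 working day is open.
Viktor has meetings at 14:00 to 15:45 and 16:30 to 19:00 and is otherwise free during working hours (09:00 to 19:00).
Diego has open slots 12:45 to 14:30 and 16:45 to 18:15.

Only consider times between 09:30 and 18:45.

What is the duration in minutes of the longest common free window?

75 minutes

Beatriz free within 09:00–19:00: 09:15–10:45, 11:00–11:30, 12:30–15:15, 15:45–17:30.
Viktor free within 09:00–19:00: 09:00–14:00, 15:45–16:30.
Beatriz ∩ Viktor: 09:15–10:45, 11:00–11:30, 12:30–14:00, 15:45–16:30.
Beatriz ∩ Viktor ∩ Diego: 12:45–14:00.
Restricted to 09:30–18:45: 12:45–14:00.
Single common window of 75 minutes.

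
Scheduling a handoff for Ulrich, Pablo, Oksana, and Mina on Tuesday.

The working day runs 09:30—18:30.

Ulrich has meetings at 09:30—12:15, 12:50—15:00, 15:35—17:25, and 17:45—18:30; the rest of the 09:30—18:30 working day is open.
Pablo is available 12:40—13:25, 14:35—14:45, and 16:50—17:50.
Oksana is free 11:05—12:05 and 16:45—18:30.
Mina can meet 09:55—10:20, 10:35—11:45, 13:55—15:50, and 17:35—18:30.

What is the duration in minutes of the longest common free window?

10 minutes

Ulrich free within 09:30–18:30: 12:15–12:50, 15:00–15:35, 17:25–17:45.
Ulrich ∩ Pablo: 12:40–12:50, 17:25–17:45.
Ulrich ∩ Pablo ∩ Oksana: 17:25–17:45.
Ulrich ∩ Pablo ∩ Oksana ∩ Mina: 17:35–17:45.
Single common window of 10 minutes.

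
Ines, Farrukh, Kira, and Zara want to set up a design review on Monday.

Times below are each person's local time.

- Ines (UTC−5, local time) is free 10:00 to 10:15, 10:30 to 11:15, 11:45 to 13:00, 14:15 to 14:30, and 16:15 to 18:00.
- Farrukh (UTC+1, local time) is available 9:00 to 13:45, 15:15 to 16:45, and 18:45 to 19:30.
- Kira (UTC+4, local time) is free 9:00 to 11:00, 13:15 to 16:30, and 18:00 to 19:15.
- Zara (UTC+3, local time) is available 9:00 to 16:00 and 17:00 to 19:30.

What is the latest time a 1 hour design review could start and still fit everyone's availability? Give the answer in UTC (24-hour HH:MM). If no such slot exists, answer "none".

Ines → UTC: 15:00–15:15, 15:30–16:15, 16:45–18:00, 19:15–19:30, 21:15–23:00.
Farrukh → UTC: 08:00–12:45, 14:15–15:45, 17:45–18:30.
Kira → UTC: 05:00–07:00, 09:15–12:30, 14:00–15:15.
Zara → UTC: 06:00–13:00, 14:00–16:30.
Ines ∩ Farrukh: 15:00–15:15, 15:30–15:45, 17:45–18:00.
Ines ∩ Farrukh ∩ Kira: 15:00–15:15.
Ines ∩ Farrukh ∩ Kira ∩ Zara: 15:00–15:15.
Windows ≥ 60 min: (none).

none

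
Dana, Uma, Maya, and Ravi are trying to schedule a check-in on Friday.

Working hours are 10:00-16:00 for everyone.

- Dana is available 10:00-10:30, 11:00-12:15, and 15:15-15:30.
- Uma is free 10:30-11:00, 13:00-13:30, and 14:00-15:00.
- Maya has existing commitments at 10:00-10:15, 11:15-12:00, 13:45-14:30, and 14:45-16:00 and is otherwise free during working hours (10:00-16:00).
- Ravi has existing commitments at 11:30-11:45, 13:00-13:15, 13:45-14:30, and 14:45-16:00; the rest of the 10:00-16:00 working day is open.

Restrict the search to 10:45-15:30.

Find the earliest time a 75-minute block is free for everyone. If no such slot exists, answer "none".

Maya free within 10:00–16:00: 10:15–11:15, 12:00–13:45, 14:30–14:45.
Ravi free within 10:00–16:00: 10:00–11:30, 11:45–13:00, 13:15–13:45, 14:30–14:45.
Dana ∩ Uma: (none).
Dana ∩ Uma ∩ Maya: (none).
Dana ∩ Uma ∩ Maya ∩ Ravi: (none).
Restricted to 10:45–15:30: (none).
Windows ≥ 75 min: (none).

none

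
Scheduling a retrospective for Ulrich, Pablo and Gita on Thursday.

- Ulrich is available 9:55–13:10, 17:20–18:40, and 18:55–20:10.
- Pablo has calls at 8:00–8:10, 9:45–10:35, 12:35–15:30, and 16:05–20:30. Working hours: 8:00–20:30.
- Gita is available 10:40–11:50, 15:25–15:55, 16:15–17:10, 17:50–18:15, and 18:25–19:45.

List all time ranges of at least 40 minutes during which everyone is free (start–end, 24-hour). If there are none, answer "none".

Pablo free within 08:00–20:30: 08:10–09:45, 10:35–12:35, 15:30–16:05.
Ulrich ∩ Pablo: 10:35–12:35.
Ulrich ∩ Pablo ∩ Gita: 10:40–11:50.
Windows ≥ 40 min: 10:40–11:50.

10:40–11:50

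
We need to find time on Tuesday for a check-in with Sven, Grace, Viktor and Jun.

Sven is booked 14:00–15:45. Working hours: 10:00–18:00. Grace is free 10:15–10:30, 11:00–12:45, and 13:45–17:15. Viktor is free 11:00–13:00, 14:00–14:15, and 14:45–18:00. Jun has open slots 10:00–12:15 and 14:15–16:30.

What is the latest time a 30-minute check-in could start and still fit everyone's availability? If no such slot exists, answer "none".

Sven free within 10:00–18:00: 10:00–14:00, 15:45–18:00.
Sven ∩ Grace: 10:15–10:30, 11:00–12:45, 13:45–14:00, 15:45–17:15.
Sven ∩ Grace ∩ Viktor: 11:00–12:45, 15:45–17:15.
Sven ∩ Grace ∩ Viktor ∩ Jun: 11:00–12:15, 15:45–16:30.
Windows ≥ 30 min: 11:00–12:15, 15:45–16:30.
Latest start in the last window 15:45–16:30 is 16:30 − 30 min = 16:00.

16:00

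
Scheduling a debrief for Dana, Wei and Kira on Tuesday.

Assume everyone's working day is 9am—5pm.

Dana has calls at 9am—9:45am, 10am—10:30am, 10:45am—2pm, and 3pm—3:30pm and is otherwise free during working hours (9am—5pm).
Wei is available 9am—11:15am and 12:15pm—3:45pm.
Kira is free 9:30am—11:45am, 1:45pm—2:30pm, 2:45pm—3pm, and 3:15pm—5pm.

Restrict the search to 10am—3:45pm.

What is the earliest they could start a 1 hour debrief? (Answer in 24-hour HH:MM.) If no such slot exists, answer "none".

none

Dana free within 09:00–17:00: 09:45–10:00, 10:30–10:45, 14:00–15:00, 15:30–17:00.
Dana ∩ Wei: 09:45–10:00, 10:30–10:45, 14:00–15:00, 15:30–15:45.
Dana ∩ Wei ∩ Kira: 09:45–10:00, 10:30–10:45, 14:00–14:30, 14:45–15:00, 15:30–15:45.
Restricted to 10:00–15:45: 10:30–10:45, 14:00–14:30, 14:45–15:00, 15:30–15:45.
Windows ≥ 60 min: (none).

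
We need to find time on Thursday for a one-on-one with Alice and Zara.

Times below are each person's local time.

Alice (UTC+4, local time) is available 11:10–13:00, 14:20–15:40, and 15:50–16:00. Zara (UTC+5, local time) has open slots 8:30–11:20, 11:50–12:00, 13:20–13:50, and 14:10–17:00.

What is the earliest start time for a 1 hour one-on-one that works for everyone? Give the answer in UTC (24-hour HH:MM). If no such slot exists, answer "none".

10:20

Alice → UTC: 07:10–09:00, 10:20–11:40, 11:50–12:00.
Zara → UTC: 03:30–06:20, 06:50–07:00, 08:20–08:50, 09:10–12:00.
Alice ∩ Zara: 08:20–08:50, 10:20–11:40, 11:50–12:00.
Windows ≥ 60 min: 10:20–11:40.
Earliest such window starts at 10:20.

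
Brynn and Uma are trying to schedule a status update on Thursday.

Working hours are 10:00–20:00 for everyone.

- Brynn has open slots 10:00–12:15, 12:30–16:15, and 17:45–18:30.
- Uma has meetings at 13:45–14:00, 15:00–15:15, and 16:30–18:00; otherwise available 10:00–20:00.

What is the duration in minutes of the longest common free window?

135 minutes

Uma free within 10:00–20:00: 10:00–13:45, 14:00–15:00, 15:15–16:30, 18:00–20:00.
Brynn ∩ Uma: 10:00–12:15, 12:30–13:45, 14:00–15:00, 15:15–16:15, 18:00–18:30.
Common window lengths: 135, 75, 60, 60, 30 min; longest is 135.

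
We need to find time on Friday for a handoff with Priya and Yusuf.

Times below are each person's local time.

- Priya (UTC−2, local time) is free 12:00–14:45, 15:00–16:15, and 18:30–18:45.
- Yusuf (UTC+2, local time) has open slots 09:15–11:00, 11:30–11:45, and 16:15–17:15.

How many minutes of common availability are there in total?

60 minutes

Priya → UTC: 14:00–16:45, 17:00–18:15, 20:30–20:45.
Yusuf → UTC: 07:15–09:00, 09:30–09:45, 14:15–15:15.
Priya ∩ Yusuf: 14:15–15:15.
Total common minutes: 60.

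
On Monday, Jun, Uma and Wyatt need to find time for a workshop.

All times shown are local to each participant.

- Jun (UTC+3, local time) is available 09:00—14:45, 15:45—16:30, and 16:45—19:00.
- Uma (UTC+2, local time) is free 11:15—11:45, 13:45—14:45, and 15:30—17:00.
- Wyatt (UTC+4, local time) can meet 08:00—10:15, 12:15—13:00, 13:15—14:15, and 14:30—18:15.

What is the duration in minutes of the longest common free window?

30 minutes

Jun → UTC: 06:00–11:45, 12:45–13:30, 13:45–16:00.
Uma → UTC: 09:15–09:45, 11:45–12:45, 13:30–15:00.
Wyatt → UTC: 04:00–06:15, 08:15–09:00, 09:15–10:15, 10:30–14:15.
Jun ∩ Uma: 09:15–09:45, 13:45–15:00.
Jun ∩ Uma ∩ Wyatt: 09:15–09:45, 13:45–14:15.
Common window lengths: 30, 30 min; longest is 30.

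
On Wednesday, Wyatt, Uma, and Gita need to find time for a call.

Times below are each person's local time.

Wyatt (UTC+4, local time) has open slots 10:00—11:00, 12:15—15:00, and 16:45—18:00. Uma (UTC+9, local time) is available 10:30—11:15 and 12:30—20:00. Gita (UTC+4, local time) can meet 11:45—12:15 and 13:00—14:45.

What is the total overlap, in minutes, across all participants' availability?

Wyatt → UTC: 06:00–07:00, 08:15–11:00, 12:45–14:00.
Uma → UTC: 01:30–02:15, 03:30–11:00.
Gita → UTC: 07:45–08:15, 09:00–10:45.
Wyatt ∩ Uma: 06:00–07:00, 08:15–11:00.
Wyatt ∩ Uma ∩ Gita: 09:00–10:45.
Total common minutes: 105.

105 minutes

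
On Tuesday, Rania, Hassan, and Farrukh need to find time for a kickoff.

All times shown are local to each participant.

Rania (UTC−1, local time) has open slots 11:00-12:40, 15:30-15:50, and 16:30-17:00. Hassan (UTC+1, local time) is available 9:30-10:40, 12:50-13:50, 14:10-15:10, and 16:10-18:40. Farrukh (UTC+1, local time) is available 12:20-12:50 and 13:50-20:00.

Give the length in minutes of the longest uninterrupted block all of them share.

Rania → UTC: 12:00–13:40, 16:30–16:50, 17:30–18:00.
Hassan → UTC: 08:30–09:40, 11:50–12:50, 13:10–14:10, 15:10–17:40.
Farrukh → UTC: 11:20–11:50, 12:50–19:00.
Rania ∩ Hassan: 12:00–12:50, 13:10–13:40, 16:30–16:50, 17:30–17:40.
Rania ∩ Hassan ∩ Farrukh: 13:10–13:40, 16:30–16:50, 17:30–17:40.
Common window lengths: 30, 20, 10 min; longest is 30.

30 minutes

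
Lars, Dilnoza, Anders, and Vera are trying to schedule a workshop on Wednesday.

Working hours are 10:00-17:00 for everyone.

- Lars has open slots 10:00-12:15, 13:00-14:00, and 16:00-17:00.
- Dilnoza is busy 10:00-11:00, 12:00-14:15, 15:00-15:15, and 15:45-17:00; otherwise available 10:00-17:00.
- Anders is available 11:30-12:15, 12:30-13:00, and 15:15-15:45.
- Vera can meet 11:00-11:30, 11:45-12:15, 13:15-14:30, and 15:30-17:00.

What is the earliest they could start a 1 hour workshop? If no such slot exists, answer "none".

Dilnoza free within 10:00–17:00: 11:00–12:00, 14:15–15:00, 15:15–15:45.
Lars ∩ Dilnoza: 11:00–12:00.
Lars ∩ Dilnoza ∩ Anders: 11:30–12:00.
Lars ∩ Dilnoza ∩ Anders ∩ Vera: 11:45–12:00.
Windows ≥ 60 min: (none).

none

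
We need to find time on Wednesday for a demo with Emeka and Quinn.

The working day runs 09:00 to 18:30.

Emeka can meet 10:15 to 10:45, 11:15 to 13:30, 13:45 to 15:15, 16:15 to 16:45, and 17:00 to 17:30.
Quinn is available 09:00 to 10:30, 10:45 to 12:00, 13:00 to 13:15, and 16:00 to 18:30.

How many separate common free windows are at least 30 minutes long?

Emeka ∩ Quinn: 10:15–10:30, 11:15–12:00, 13:00–13:15, 16:15–16:45, 17:00–17:30.
Windows ≥ 30 min: 11:15–12:00, 16:15–16:45, 17:00–17:30.
That's 3 windows.

3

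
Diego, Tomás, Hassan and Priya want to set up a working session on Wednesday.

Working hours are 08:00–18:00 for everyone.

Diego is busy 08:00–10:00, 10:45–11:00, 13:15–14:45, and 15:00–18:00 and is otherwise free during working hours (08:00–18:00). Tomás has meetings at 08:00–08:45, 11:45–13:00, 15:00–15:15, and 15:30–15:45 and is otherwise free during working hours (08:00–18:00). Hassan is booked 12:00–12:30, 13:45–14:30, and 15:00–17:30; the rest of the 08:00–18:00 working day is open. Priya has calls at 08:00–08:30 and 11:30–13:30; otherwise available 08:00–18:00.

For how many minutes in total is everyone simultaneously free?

90 minutes

Diego free within 08:00–18:00: 10:00–10:45, 11:00–13:15, 14:45–15:00.
Tomás free within 08:00–18:00: 08:45–11:45, 13:00–15:00, 15:15–15:30, 15:45–18:00.
Hassan free within 08:00–18:00: 08:00–12:00, 12:30–13:45, 14:30–15:00, 17:30–18:00.
Priya free within 08:00–18:00: 08:30–11:30, 13:30–18:00.
Diego ∩ Tomás: 10:00–10:45, 11:00–11:45, 13:00–13:15, 14:45–15:00.
Diego ∩ Tomás ∩ Hassan: 10:00–10:45, 11:00–11:45, 13:00–13:15, 14:45–15:00.
Diego ∩ Tomás ∩ Hassan ∩ Priya: 10:00–10:45, 11:00–11:30, 14:45–15:00.
Total common minutes: 45 + 30 + 15 = 90.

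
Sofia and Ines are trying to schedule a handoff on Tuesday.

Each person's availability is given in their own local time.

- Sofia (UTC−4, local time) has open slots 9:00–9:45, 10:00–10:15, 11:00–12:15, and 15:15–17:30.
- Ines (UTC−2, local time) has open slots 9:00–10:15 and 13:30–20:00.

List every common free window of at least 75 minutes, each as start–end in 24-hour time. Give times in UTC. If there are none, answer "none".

Sofia → UTC: 13:00–13:45, 14:00–14:15, 15:00–16:15, 19:15–21:30.
Ines → UTC: 11:00–12:15, 15:30–22:00.
Sofia ∩ Ines: 15:30–16:15, 19:15–21:30.
Windows ≥ 75 min: 19:15–21:30.

19:15–21:30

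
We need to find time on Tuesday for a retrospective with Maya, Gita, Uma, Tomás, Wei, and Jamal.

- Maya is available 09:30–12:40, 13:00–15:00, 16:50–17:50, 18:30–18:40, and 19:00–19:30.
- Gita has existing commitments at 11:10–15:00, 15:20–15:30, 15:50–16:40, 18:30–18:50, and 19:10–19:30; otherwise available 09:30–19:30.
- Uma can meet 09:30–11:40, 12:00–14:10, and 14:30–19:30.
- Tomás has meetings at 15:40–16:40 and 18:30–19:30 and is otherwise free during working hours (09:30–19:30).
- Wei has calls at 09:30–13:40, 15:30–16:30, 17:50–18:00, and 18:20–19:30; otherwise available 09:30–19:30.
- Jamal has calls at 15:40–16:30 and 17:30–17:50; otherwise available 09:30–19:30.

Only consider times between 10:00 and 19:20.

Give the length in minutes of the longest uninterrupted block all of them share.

40 minutes

Gita free within 09:30–19:30: 09:30–11:10, 15:00–15:20, 15:30–15:50, 16:40–18:30, 18:50–19:10.
Tomás free within 09:30–19:30: 09:30–15:40, 16:40–18:30.
Wei free within 09:30–19:30: 13:40–15:30, 16:30–17:50, 18:00–18:20.
Jamal free within 09:30–19:30: 09:30–15:40, 16:30–17:30, 17:50–19:30.
Maya ∩ Gita: 09:30–11:10, 16:50–17:50, 19:00–19:10.
Maya ∩ Gita ∩ Uma: 09:30–11:10, 16:50–17:50, 19:00–19:10.
Maya ∩ Gita ∩ Uma ∩ Tomás: 09:30–11:10, 16:50–17:50.
Maya ∩ Gita ∩ Uma ∩ Tomás ∩ Wei: 16:50–17:50.
Maya ∩ Gita ∩ Uma ∩ Tomás ∩ Wei ∩ Jamal: 16:50–17:30.
Restricted to 10:00–19:20: 16:50–17:30.
Single common window of 40 minutes.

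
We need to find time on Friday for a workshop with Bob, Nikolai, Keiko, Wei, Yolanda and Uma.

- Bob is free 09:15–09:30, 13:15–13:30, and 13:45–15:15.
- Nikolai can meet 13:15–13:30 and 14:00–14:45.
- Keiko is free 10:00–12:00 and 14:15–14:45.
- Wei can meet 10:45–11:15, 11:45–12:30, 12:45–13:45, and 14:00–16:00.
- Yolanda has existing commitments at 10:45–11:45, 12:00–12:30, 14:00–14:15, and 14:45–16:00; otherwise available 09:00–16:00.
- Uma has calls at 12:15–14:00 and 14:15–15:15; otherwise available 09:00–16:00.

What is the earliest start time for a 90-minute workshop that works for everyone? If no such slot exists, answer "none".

none

Yolanda free within 09:00–16:00: 09:00–10:45, 11:45–12:00, 12:30–14:00, 14:15–14:45.
Uma free within 09:00–16:00: 09:00–12:15, 14:00–14:15, 15:15–16:00.
Bob ∩ Nikolai: 13:15–13:30, 14:00–14:45.
Bob ∩ Nikolai ∩ Keiko: 14:15–14:45.
Bob ∩ Nikolai ∩ Keiko ∩ Wei: 14:15–14:45.
Bob ∩ Nikolai ∩ Keiko ∩ Wei ∩ Yolanda: 14:15–14:45.
Bob ∩ Nikolai ∩ Keiko ∩ Wei ∩ Yolanda ∩ Uma: (none).
Windows ≥ 90 min: (none).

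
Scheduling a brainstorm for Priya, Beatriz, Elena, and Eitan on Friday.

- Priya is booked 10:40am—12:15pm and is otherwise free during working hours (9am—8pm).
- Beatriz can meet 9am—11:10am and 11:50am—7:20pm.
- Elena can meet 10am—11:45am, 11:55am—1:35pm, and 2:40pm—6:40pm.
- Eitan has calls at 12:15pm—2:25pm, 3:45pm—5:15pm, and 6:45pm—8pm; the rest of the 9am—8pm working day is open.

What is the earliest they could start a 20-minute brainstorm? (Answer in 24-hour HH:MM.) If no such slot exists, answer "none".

10:00

Priya free within 09:00–20:00: 09:00–10:40, 12:15–20:00.
Eitan free within 09:00–20:00: 09:00–12:15, 14:25–15:45, 17:15–18:45.
Priya ∩ Beatriz: 09:00–10:40, 12:15–19:20.
Priya ∩ Beatriz ∩ Elena: 10:00–10:40, 12:15–13:35, 14:40–18:40.
Priya ∩ Beatriz ∩ Elena ∩ Eitan: 10:00–10:40, 14:40–15:45, 17:15–18:40.
Windows ≥ 20 min: 10:00–10:40, 14:40–15:45, 17:15–18:40.
Earliest such window starts at 10:00.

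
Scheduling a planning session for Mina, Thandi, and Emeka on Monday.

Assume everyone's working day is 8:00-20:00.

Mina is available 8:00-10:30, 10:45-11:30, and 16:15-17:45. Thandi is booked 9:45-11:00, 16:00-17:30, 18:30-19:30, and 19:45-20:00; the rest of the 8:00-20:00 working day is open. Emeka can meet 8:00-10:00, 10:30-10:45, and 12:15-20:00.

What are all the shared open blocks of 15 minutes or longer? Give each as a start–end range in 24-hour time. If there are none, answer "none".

Thandi free within 08:00–20:00: 08:00–09:45, 11:00–16:00, 17:30–18:30, 19:30–19:45.
Mina ∩ Thandi: 08:00–09:45, 11:00–11:30, 17:30–17:45.
Mina ∩ Thandi ∩ Emeka: 08:00–09:45, 17:30–17:45.
Windows ≥ 15 min: 08:00–09:45, 17:30–17:45.

08:00–09:45, 17:30–17:45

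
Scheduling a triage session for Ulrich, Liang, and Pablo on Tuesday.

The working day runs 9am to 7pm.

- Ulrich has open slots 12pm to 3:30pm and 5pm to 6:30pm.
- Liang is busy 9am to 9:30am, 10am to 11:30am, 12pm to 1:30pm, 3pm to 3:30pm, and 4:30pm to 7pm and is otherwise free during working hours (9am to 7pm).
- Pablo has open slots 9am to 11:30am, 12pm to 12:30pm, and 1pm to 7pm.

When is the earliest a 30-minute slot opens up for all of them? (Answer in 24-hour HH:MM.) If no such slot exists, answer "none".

13:30

Liang free within 09:00–19:00: 09:30–10:00, 11:30–12:00, 13:30–15:00, 15:30–16:30.
Ulrich ∩ Liang: 13:30–15:00.
Ulrich ∩ Liang ∩ Pablo: 13:30–15:00.
Windows ≥ 30 min: 13:30–15:00.
Earliest such window starts at 13:30.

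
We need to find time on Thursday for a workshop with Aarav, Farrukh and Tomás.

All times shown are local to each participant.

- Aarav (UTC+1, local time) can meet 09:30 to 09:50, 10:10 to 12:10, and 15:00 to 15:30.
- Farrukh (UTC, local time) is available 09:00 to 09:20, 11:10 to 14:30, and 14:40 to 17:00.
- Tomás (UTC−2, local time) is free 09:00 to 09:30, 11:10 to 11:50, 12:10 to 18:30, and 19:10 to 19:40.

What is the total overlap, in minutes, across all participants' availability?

20 minutes

Aarav → UTC: 08:30–08:50, 09:10–11:10, 14:00–14:30.
Farrukh → UTC: 09:00–09:20, 11:10–14:30, 14:40–17:00.
Tomás → UTC: 11:00–11:30, 13:10–13:50, 14:10–20:30, 21:10–21:40.
Aarav ∩ Farrukh: 09:10–09:20, 14:00–14:30.
Aarav ∩ Farrukh ∩ Tomás: 14:10–14:30.
Total common minutes: 20.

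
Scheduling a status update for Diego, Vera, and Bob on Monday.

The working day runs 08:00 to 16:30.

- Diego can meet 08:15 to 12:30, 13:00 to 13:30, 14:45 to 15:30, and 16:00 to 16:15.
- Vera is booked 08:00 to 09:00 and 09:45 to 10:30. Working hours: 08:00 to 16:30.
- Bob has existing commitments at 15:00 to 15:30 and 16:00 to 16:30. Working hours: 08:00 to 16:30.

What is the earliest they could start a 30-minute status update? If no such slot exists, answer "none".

09:00

Vera free within 08:00–16:30: 09:00–09:45, 10:30–16:30.
Bob free within 08:00–16:30: 08:00–15:00, 15:30–16:00.
Diego ∩ Vera: 09:00–09:45, 10:30–12:30, 13:00–13:30, 14:45–15:30, 16:00–16:15.
Diego ∩ Vera ∩ Bob: 09:00–09:45, 10:30–12:30, 13:00–13:30, 14:45–15:00.
Windows ≥ 30 min: 09:00–09:45, 10:30–12:30, 13:00–13:30.
Earliest such window starts at 09:00.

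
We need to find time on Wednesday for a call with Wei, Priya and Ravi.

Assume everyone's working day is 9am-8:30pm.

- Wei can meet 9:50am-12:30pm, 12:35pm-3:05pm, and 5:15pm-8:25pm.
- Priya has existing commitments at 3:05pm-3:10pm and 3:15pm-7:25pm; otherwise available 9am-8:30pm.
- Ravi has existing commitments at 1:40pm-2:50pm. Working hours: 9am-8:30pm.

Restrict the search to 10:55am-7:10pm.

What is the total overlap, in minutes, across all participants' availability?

175 minutes

Priya free within 09:00–20:30: 09:00–15:05, 15:10–15:15, 19:25–20:30.
Ravi free within 09:00–20:30: 09:00–13:40, 14:50–20:30.
Wei ∩ Priya: 09:50–12:30, 12:35–15:05, 19:25–20:25.
Wei ∩ Priya ∩ Ravi: 09:50–12:30, 12:35–13:40, 14:50–15:05, 19:25–20:25.
Restricted to 10:55–19:10: 10:55–12:30, 12:35–13:40, 14:50–15:05.
Total common minutes: 95 + 65 + 15 = 175.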